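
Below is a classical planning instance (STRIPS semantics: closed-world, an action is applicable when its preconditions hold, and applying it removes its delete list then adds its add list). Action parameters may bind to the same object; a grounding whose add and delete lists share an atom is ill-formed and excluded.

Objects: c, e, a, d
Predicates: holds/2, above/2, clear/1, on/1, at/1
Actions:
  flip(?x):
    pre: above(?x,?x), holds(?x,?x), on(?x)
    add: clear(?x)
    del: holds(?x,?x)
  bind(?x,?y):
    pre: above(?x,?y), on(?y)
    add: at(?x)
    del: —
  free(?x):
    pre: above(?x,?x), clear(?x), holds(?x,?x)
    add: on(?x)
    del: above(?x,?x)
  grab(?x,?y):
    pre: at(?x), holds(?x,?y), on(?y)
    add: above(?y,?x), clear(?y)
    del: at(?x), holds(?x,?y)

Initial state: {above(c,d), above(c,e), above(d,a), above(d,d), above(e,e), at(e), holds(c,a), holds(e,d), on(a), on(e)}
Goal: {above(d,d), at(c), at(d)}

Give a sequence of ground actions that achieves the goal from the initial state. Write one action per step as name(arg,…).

bind(c,e); bind(d,a)

1. bind(c,e)  →  {above(c,d), above(c,e), above(d,a), above(d,d), above(e,e), at(c), at(e), holds(c,a), holds(e,d), on(a), on(e)}
2. bind(d,a)  →  {above(c,d), above(c,e), above(d,a), above(d,d), above(e,e), at(c), at(d), at(e), holds(c,a), holds(e,d), on(a), on(e)}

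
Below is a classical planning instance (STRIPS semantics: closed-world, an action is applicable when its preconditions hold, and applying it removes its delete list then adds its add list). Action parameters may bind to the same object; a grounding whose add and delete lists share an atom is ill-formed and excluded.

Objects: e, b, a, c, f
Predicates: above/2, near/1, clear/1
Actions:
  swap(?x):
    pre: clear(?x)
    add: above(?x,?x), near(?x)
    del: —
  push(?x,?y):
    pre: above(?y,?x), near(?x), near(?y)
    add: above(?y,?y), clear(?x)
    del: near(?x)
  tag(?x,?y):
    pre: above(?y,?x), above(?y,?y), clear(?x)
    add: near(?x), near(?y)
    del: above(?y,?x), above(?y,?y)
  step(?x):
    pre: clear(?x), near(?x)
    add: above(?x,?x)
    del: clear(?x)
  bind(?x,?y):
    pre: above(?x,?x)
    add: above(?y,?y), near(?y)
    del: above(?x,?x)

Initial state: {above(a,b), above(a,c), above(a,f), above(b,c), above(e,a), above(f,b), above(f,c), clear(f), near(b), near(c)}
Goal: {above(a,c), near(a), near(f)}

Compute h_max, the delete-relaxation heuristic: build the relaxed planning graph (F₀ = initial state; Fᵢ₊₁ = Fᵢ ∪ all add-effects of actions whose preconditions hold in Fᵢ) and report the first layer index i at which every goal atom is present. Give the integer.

2

F0 = init (10 atoms)
F1 = F0 ∪ {above(b,b), above(f,f), clear(c), near(f)}  (14 atoms)
F2 = F1 ∪ {above(a,a), above(c,c), above(e,e), clear(b), near(a), near(e)}  (20 atoms)
goal ⊆ F2  ⇒  h_max = 2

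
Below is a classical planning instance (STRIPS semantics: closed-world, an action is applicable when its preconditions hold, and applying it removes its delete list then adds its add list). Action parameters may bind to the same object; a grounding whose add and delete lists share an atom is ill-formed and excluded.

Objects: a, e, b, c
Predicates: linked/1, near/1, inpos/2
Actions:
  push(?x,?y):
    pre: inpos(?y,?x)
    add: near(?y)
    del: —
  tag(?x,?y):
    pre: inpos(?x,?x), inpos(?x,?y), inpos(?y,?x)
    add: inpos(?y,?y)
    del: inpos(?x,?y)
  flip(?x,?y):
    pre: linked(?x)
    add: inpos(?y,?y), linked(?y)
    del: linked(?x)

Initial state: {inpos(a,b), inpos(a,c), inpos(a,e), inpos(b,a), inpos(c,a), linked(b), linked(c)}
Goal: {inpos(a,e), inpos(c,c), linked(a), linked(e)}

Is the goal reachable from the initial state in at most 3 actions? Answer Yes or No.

Yes

1. flip(b,a)  →  {inpos(a,a), inpos(a,b), inpos(a,c), inpos(a,e), inpos(b,a), inpos(c,a), linked(a), linked(c)}
2. tag(a,c)  →  {inpos(a,a), inpos(a,b), inpos(a,e), inpos(b,a), inpos(c,a), inpos(c,c), linked(a), linked(c)}
3. flip(c,e)  →  {inpos(a,a), inpos(a,b), inpos(a,e), inpos(b,a), inpos(c,a), inpos(c,c), inpos(e,e), linked(a), linked(e)}
optimal plan length = 3; 3 ≤ 3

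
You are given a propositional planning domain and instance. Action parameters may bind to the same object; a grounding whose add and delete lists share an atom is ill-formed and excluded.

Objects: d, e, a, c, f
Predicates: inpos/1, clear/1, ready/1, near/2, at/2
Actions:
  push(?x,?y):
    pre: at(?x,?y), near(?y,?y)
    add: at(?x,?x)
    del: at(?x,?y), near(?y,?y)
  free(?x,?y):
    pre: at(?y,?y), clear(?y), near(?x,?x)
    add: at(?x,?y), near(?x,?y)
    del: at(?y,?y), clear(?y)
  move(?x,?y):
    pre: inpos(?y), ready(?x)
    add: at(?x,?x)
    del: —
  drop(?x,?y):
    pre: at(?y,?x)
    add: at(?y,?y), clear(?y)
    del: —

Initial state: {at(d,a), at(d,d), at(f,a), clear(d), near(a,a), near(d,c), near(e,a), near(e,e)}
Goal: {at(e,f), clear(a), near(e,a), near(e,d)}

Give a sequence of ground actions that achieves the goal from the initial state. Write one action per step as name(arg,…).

1. free(e,d)  →  {at(d,a), at(e,d), at(f,a), near(a,a), near(d,c), near(e,a), near(e,d), near(e,e)}
2. drop(d,e)  →  {at(d,a), at(e,d), at(e,e), at(f,a), clear(e), near(a,a), near(d,c), near(e,a), near(e,d), near(e,e)}
3. free(a,e)  →  {at(a,e), at(d,a), at(e,d), at(f,a), near(a,a), near(a,e), near(d,c), near(e,a), near(e,d), near(e,e)}
4. drop(e,a)  →  {at(a,a), at(a,e), at(d,a), at(e,d), at(f,a), clear(a), near(a,a), near(a,e), near(d,c), near(e,a), near(e,d), near(e,e)}
5. drop(a,f)  →  {at(a,a), at(a,e), at(d,a), at(e,d), at(f,a), at(f,f), clear(a), clear(f), near(a,a), near(a,e), near(d,c), near(e,a), near(e,d), near(e,e)}
6. free(e,f)  →  {at(a,a), at(a,e), at(d,a), at(e,d), at(e,f), at(f,a), clear(a), near(a,a), near(a,e), near(d,c), near(e,a), near(e,d), near(e,e), near(e,f)}

free(e,d); drop(d,e); free(a,e); drop(e,a); drop(a,f); free(e,f)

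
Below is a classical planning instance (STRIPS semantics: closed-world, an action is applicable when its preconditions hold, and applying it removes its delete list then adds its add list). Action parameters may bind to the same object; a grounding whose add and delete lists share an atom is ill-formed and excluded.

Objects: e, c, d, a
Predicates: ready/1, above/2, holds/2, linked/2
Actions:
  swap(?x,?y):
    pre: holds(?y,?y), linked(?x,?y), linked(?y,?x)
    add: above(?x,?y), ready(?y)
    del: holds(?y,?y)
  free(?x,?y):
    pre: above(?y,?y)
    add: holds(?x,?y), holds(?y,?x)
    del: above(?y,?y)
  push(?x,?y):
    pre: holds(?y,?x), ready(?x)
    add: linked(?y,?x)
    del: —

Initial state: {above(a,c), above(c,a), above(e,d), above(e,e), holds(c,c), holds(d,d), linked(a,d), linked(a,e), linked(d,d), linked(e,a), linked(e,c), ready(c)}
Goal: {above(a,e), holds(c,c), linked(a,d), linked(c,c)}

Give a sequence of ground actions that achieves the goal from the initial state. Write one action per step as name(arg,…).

free(e,e); swap(a,e); push(c,c)

1. free(e,e)  →  {above(a,c), above(c,a), above(e,d), holds(c,c), holds(d,d), holds(e,e), linked(a,d), linked(a,e), linked(d,d), linked(e,a), linked(e,c), ready(c)}
2. swap(a,e)  →  {above(a,c), above(a,e), above(c,a), above(e,d), holds(c,c), holds(d,d), linked(a,d), linked(a,e), linked(d,d), linked(e,a), linked(e,c), ready(c), ready(e)}
3. push(c,c)  →  {above(a,c), above(a,e), above(c,a), above(e,d), holds(c,c), holds(d,d), linked(a,d), linked(a,e), linked(c,c), linked(d,d), linked(e,a), linked(e,c), ready(c), ready(e)}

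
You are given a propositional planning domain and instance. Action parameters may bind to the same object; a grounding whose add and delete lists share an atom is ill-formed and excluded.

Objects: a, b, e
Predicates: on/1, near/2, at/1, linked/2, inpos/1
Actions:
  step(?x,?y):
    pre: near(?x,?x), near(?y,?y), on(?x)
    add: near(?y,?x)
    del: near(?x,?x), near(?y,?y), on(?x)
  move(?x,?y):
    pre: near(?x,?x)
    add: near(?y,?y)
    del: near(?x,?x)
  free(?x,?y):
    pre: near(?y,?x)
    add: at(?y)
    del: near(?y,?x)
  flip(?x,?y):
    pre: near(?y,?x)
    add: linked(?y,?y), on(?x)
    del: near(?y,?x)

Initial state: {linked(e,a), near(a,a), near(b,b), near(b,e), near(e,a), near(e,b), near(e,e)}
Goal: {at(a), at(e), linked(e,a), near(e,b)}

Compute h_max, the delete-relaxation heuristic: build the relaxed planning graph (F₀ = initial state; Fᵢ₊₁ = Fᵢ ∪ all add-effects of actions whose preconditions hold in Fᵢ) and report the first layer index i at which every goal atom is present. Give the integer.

F0 = init (7 atoms)
F1 = F0 ∪ {at(a), at(b), at(e), linked(a,a), linked(b,b), linked(e,e), on(a), on(b), on(e)}  (16 atoms)
goal ⊆ F1  ⇒  h_max = 1

1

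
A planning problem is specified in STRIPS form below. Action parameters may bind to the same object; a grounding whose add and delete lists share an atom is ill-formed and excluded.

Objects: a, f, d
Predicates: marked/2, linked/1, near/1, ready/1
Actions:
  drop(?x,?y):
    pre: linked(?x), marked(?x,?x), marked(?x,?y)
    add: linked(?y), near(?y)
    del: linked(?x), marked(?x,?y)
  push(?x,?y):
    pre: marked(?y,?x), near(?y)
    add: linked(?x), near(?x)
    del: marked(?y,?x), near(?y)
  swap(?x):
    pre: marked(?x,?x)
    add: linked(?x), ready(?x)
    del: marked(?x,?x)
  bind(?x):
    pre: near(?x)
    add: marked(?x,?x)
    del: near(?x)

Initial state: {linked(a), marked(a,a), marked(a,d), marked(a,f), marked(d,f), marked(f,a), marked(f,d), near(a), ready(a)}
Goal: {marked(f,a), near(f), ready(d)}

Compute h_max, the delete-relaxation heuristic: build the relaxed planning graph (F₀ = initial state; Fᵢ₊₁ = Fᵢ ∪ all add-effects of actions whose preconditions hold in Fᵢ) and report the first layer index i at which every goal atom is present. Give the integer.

F0 = init (9 atoms)
F1 = F0 ∪ {linked(d), linked(f), near(d), near(f)}  (13 atoms)
F2 = F1 ∪ {marked(d,d), marked(f,f)}  (15 atoms)
F3 = F2 ∪ {ready(d), ready(f)}  (17 atoms)
goal ⊆ F3  ⇒  h_max = 3

3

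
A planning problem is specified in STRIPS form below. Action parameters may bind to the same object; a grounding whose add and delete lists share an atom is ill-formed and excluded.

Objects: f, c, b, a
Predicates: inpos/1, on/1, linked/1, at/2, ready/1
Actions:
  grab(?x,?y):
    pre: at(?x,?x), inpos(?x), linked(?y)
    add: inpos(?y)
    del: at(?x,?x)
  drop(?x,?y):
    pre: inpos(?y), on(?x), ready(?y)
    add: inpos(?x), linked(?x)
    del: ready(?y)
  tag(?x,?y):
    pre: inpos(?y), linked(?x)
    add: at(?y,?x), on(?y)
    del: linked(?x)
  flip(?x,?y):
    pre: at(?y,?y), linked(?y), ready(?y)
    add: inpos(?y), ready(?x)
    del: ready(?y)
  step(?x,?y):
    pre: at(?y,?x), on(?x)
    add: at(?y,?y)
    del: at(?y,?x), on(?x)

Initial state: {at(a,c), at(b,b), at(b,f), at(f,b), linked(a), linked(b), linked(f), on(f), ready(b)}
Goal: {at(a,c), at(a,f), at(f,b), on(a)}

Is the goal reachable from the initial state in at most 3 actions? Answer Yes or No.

1. flip(f,b)  →  {at(a,c), at(b,b), at(b,f), at(f,b), inpos(b), linked(a), linked(b), linked(f), on(f), ready(f)}
2. grab(b,a)  →  {at(a,c), at(b,f), at(f,b), inpos(a), inpos(b), linked(a), linked(b), linked(f), on(f), ready(f)}
3. tag(f,a)  →  {at(a,c), at(a,f), at(b,f), at(f,b), inpos(a), inpos(b), linked(a), linked(b), on(a), on(f), ready(f)}
optimal plan length = 3; 3 ≤ 3

Yes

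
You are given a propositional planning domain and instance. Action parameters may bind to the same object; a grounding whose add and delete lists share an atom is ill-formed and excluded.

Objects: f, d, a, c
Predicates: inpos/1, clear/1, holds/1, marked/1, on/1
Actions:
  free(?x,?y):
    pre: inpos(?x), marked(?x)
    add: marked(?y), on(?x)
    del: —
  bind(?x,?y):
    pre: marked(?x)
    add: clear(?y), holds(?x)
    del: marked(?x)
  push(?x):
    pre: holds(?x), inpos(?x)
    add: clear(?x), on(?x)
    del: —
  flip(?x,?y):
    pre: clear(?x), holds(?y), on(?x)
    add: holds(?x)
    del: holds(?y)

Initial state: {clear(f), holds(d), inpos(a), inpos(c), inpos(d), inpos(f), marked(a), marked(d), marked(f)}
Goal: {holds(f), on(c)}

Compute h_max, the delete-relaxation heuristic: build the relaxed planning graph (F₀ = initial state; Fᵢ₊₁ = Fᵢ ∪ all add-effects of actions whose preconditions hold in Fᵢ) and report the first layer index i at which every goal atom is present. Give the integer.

2

F0 = init (9 atoms)
F1 = F0 ∪ {clear(a), clear(c), clear(d), holds(a), holds(f), marked(c), on(a), on(d), on(f)}  (18 atoms)
F2 = F1 ∪ {holds(c), on(c)}  (20 atoms)
goal ⊆ F2  ⇒  h_max = 2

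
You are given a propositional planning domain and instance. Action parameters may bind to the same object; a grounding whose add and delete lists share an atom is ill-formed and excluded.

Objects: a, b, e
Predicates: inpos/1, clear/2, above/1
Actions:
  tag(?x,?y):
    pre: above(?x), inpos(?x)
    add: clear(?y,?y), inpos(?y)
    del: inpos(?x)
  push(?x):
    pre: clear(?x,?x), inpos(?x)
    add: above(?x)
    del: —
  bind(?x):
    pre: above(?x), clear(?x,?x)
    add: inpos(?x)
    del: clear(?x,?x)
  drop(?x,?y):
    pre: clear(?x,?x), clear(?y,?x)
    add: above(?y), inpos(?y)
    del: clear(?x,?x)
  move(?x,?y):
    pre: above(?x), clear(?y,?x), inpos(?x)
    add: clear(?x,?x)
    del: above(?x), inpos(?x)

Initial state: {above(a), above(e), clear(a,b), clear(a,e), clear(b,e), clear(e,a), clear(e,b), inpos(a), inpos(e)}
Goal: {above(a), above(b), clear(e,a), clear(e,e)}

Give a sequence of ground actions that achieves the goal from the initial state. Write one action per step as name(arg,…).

tag(a,b); push(b); tag(b,e)

1. tag(a,b)  →  {above(a), above(e), clear(a,b), clear(a,e), clear(b,b), clear(b,e), clear(e,a), clear(e,b), inpos(b), inpos(e)}
2. push(b)  →  {above(a), above(b), above(e), clear(a,b), clear(a,e), clear(b,b), clear(b,e), clear(e,a), clear(e,b), inpos(b), inpos(e)}
3. tag(b,e)  →  {above(a), above(b), above(e), clear(a,b), clear(a,e), clear(b,b), clear(b,e), clear(e,a), clear(e,b), clear(e,e), inpos(e)}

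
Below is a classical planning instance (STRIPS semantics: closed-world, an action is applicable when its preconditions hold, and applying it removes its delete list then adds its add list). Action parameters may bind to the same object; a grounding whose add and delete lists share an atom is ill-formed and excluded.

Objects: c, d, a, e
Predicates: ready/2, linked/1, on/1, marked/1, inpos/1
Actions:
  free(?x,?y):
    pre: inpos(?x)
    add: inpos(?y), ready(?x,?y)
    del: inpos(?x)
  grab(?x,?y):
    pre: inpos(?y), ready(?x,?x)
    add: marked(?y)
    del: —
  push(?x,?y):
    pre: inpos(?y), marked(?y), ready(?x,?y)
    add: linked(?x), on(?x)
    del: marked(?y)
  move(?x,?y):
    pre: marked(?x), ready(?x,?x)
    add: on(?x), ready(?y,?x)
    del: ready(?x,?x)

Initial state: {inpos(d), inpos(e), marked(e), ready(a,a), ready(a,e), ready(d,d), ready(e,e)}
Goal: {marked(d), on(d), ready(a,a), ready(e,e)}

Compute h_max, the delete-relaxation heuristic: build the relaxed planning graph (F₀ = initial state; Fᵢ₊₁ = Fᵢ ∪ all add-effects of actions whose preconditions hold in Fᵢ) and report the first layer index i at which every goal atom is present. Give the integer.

F0 = init (7 atoms)
F1 = F0 ∪ {inpos(a), inpos(c), linked(a), linked(e), marked(d), on(a), on(e), ready(c,e), ready(d,a), ready(d,c), ready(d,e), ready(e,a), ready(e,c), ready(e,d)}  (21 atoms)
F2 = F1 ∪ {linked(c), linked(d), marked(a), marked(c), on(c), on(d), ready(a,c), ready(a,d), ready(c,a), ready(c,d)}  (31 atoms)
goal ⊆ F2  ⇒  h_max = 2

2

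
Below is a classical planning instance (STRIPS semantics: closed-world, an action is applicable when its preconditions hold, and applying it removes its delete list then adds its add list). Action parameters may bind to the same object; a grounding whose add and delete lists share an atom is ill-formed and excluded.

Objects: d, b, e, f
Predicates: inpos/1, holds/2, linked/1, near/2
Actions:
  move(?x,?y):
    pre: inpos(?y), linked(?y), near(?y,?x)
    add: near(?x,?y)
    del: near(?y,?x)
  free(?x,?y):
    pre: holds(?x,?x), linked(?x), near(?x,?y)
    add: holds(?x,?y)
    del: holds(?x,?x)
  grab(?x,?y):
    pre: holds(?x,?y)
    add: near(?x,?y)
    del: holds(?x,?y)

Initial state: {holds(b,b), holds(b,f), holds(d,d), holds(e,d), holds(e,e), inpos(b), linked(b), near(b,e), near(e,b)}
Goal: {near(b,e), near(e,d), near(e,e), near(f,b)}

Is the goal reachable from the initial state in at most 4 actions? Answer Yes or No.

1. grab(b,f)  →  {holds(b,b), holds(d,d), holds(e,d), holds(e,e), inpos(b), linked(b), near(b,e), near(b,f), near(e,b)}
2. move(f,b)  →  {holds(b,b), holds(d,d), holds(e,d), holds(e,e), inpos(b), linked(b), near(b,e), near(e,b), near(f,b)}
3. grab(e,d)  →  {holds(b,b), holds(d,d), holds(e,e), inpos(b), linked(b), near(b,e), near(e,b), near(e,d), near(f,b)}
4. grab(e,e)  →  {holds(b,b), holds(d,d), inpos(b), linked(b), near(b,e), near(e,b), near(e,d), near(e,e), near(f,b)}
optimal plan length = 4; 4 ≤ 4

Yes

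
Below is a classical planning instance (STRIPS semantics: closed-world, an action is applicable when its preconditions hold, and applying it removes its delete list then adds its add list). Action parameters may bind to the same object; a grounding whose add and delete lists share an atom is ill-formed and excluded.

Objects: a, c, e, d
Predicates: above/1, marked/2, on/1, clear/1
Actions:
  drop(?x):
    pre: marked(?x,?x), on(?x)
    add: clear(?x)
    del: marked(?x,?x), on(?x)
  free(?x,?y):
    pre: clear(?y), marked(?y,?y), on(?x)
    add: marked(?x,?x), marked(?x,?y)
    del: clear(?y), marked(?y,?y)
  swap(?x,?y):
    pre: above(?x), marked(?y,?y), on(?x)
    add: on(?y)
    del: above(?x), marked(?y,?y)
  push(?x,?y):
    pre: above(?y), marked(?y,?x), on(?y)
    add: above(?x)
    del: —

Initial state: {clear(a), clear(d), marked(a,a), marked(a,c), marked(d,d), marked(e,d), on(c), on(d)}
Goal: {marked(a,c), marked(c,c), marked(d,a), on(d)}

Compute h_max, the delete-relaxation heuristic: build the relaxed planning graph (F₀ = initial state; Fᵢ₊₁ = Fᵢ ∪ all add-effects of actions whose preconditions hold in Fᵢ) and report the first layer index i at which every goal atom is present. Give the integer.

F0 = init (8 atoms)
F1 = F0 ∪ {marked(c,a), marked(c,c), marked(c,d), marked(d,a)}  (12 atoms)
goal ⊆ F1  ⇒  h_max = 1

1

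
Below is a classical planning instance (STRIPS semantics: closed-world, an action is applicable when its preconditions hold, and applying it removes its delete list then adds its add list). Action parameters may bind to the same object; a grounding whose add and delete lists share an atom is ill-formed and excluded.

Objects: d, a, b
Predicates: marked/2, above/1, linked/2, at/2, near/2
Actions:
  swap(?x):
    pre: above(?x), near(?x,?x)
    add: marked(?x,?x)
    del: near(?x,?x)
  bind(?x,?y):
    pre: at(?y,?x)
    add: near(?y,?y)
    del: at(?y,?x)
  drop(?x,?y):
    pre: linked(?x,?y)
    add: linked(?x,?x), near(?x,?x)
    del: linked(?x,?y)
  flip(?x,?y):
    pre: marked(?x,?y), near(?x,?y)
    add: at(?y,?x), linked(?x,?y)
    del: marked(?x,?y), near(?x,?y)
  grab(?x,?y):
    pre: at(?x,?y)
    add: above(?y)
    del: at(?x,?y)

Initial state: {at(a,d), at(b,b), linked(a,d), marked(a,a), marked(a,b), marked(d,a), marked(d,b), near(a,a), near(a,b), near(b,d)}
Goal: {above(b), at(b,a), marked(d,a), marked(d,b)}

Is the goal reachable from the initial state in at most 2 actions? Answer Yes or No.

1. flip(a,b)  →  {at(a,d), at(b,a), at(b,b), linked(a,b), linked(a,d), marked(a,a), marked(d,a), marked(d,b), near(a,a), near(b,d)}
2. grab(b,b)  →  {above(b), at(a,d), at(b,a), linked(a,b), linked(a,d), marked(a,a), marked(d,a), marked(d,b), near(a,a), near(b,d)}
optimal plan length = 2; 2 ≤ 2

Yes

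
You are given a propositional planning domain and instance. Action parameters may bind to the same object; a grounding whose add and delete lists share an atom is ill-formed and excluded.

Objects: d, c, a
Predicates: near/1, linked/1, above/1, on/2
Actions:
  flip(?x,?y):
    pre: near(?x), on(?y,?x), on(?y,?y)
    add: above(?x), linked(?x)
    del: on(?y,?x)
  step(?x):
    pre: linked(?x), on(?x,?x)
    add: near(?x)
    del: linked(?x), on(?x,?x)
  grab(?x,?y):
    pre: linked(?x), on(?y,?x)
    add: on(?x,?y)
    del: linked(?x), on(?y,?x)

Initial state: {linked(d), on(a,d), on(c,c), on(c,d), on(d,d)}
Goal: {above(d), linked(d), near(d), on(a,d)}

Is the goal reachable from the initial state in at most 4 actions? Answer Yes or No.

1. step(d)  →  {near(d), on(a,d), on(c,c), on(c,d)}
2. flip(d,c)  →  {above(d), linked(d), near(d), on(a,d), on(c,c)}
optimal plan length = 2; 2 ≤ 4

Yes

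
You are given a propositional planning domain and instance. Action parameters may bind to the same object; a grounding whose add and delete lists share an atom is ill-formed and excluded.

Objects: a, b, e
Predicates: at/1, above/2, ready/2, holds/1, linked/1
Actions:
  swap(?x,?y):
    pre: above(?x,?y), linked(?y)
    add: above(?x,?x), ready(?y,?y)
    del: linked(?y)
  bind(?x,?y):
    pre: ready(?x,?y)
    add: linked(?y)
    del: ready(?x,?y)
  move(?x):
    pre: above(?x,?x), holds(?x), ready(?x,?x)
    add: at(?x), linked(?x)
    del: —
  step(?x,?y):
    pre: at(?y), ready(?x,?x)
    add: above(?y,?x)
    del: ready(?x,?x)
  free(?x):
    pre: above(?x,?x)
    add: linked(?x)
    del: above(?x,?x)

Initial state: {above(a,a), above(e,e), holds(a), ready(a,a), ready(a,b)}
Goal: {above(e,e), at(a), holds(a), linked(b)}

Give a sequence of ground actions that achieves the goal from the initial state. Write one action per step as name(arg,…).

bind(a,b); move(a)

1. bind(a,b)  →  {above(a,a), above(e,e), holds(a), linked(b), ready(a,a)}
2. move(a)  →  {above(a,a), above(e,e), at(a), holds(a), linked(a), linked(b), ready(a,a)}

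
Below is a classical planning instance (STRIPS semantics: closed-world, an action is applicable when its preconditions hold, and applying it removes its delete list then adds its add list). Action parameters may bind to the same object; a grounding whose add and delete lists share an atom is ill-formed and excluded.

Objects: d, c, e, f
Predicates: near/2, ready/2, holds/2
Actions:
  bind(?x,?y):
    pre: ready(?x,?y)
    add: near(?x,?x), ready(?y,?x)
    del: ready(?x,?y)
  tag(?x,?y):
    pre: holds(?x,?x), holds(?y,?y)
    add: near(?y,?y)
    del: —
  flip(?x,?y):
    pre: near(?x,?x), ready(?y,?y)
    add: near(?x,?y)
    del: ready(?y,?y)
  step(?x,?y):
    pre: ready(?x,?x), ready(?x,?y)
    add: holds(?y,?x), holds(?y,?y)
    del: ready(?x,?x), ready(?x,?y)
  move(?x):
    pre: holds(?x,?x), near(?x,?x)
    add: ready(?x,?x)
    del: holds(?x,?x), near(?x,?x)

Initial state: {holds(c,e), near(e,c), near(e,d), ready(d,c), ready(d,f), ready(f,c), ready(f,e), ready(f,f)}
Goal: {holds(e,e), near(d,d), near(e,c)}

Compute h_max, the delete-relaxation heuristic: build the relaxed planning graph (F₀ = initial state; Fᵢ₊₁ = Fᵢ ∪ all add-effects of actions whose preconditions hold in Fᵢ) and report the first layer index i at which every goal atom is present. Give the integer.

F0 = init (8 atoms)
F1 = F0 ∪ {holds(c,c), holds(c,f), holds(e,e), holds(e,f), holds(f,f), near(d,d), near(f,f), ready(c,d), ready(c,f), ready(e,f), ready(f,d)}  (19 atoms)
goal ⊆ F1  ⇒  h_max = 1

1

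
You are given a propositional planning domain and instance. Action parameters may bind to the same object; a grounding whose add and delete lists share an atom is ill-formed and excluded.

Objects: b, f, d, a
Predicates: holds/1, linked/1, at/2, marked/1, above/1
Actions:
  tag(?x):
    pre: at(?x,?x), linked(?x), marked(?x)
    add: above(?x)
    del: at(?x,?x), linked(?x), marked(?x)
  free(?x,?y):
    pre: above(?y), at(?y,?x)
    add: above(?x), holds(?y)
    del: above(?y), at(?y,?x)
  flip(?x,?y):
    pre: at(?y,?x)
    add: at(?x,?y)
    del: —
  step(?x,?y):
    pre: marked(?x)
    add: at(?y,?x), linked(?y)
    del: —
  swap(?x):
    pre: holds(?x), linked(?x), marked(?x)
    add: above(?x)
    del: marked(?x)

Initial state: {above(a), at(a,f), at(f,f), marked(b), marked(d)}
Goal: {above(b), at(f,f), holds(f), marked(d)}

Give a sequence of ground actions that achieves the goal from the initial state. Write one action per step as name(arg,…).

free(f,a); step(b,f); free(b,f)

1. free(f,a)  →  {above(f), at(f,f), holds(a), marked(b), marked(d)}
2. step(b,f)  →  {above(f), at(f,b), at(f,f), holds(a), linked(f), marked(b), marked(d)}
3. free(b,f)  →  {above(b), at(f,f), holds(a), holds(f), linked(f), marked(b), marked(d)}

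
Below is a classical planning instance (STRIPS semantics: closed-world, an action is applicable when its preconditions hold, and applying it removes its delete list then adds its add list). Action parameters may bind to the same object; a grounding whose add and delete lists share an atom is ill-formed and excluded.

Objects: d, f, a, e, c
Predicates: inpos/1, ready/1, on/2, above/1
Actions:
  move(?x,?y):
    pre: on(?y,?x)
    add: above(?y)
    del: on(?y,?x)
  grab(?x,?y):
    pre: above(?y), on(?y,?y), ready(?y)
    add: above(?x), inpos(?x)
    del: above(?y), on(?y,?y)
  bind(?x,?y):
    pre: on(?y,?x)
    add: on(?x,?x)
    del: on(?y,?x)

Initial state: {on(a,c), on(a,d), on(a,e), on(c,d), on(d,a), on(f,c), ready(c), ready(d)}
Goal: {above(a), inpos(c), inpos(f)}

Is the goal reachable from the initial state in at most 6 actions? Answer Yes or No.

Yes

1. move(d,a)  →  {above(a), on(a,c), on(a,e), on(c,d), on(d,a), on(f,c), ready(c), ready(d)}
2. move(a,d)  →  {above(a), above(d), on(a,c), on(a,e), on(c,d), on(f,c), ready(c), ready(d)}
3. bind(d,c)  →  {above(a), above(d), on(a,c), on(a,e), on(d,d), on(f,c), ready(c), ready(d)}
4. grab(c,d)  →  {above(a), above(c), inpos(c), on(a,c), on(a,e), on(f,c), ready(c), ready(d)}
5. bind(c,f)  →  {above(a), above(c), inpos(c), on(a,c), on(a,e), on(c,c), ready(c), ready(d)}
6. grab(f,c)  →  {above(a), above(f), inpos(c), inpos(f), on(a,c), on(a,e), ready(c), ready(d)}
optimal plan length = 6; 6 ≤ 6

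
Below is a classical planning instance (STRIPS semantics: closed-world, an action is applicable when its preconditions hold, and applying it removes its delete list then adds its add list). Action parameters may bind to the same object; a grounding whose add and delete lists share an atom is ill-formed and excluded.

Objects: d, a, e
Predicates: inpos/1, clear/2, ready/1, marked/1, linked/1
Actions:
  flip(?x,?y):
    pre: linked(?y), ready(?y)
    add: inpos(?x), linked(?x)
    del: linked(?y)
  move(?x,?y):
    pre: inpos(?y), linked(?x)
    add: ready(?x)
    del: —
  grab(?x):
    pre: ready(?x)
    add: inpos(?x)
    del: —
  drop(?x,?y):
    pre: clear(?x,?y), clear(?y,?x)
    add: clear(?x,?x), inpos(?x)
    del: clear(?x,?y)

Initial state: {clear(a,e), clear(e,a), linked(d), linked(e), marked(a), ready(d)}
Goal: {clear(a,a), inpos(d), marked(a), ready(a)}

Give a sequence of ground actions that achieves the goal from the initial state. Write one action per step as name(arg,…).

flip(a,d); move(a,a); flip(d,a); drop(a,e)

1. flip(a,d)  →  {clear(a,e), clear(e,a), inpos(a), linked(a), linked(e), marked(a), ready(d)}
2. move(a,a)  →  {clear(a,e), clear(e,a), inpos(a), linked(a), linked(e), marked(a), ready(a), ready(d)}
3. flip(d,a)  →  {clear(a,e), clear(e,a), inpos(a), inpos(d), linked(d), linked(e), marked(a), ready(a), ready(d)}
4. drop(a,e)  →  {clear(a,a), clear(e,a), inpos(a), inpos(d), linked(d), linked(e), marked(a), ready(a), ready(d)}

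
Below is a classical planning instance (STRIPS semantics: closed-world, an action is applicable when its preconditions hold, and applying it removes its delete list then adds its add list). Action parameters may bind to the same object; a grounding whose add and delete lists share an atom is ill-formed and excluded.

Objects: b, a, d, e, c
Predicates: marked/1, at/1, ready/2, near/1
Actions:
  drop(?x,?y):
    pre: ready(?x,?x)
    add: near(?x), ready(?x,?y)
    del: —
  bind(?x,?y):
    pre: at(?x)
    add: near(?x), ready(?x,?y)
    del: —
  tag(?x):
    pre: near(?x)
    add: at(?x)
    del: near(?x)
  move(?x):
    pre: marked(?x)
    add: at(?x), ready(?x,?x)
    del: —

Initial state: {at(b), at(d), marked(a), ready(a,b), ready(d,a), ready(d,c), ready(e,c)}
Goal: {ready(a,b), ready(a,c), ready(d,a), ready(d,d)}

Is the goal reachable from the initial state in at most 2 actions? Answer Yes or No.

No

1. bind(d,d)  →  {at(b), at(d), marked(a), near(d), ready(a,b), ready(d,a), ready(d,c), ready(d,d), ready(e,c)}
2. move(a)  →  {at(a), at(b), at(d), marked(a), near(d), ready(a,a), ready(a,b), ready(d,a), ready(d,c), ready(d,d), ready(e,c)}
3. drop(a,c)  →  {at(a), at(b), at(d), marked(a), near(a), near(d), ready(a,a), ready(a,b), ready(a,c), ready(d,a), ready(d,c), ready(d,d), ready(e,c)}
optimal plan length = 3; 3 > 2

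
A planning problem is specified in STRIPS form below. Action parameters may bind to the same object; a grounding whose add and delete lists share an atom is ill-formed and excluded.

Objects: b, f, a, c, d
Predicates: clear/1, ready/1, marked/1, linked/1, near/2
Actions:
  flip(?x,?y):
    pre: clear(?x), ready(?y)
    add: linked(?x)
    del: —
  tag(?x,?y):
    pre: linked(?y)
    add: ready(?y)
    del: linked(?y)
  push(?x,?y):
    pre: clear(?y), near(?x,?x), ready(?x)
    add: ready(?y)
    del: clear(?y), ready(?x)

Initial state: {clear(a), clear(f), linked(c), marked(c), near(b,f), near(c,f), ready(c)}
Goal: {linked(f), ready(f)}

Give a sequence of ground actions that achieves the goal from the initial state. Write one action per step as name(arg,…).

1. flip(f,c)  →  {clear(a), clear(f), linked(c), linked(f), marked(c), near(b,f), near(c,f), ready(c)}
2. tag(b,f)  →  {clear(a), clear(f), linked(c), marked(c), near(b,f), near(c,f), ready(c), ready(f)}
3. flip(f,f)  →  {clear(a), clear(f), linked(c), linked(f), marked(c), near(b,f), near(c,f), ready(c), ready(f)}

flip(f,c); tag(b,f); flip(f,f)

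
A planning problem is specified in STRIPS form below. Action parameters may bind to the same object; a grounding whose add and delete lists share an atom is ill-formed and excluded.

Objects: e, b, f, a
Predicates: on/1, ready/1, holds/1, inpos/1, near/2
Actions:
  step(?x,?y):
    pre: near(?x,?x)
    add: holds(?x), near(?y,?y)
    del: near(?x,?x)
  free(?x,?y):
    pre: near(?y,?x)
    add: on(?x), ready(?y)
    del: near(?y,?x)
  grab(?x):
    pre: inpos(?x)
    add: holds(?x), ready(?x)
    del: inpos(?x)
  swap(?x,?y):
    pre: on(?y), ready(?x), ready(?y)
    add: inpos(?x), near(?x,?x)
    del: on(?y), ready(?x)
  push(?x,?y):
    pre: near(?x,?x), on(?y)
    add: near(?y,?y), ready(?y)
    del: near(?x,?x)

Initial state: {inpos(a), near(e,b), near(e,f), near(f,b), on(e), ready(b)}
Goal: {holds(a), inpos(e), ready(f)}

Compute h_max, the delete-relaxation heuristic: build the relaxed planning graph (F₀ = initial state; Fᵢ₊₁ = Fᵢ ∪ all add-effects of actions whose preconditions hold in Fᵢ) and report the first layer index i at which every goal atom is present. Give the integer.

F0 = init (6 atoms)
F1 = F0 ∪ {holds(a), on(b), on(f), ready(a), ready(e), ready(f)}  (12 atoms)
F2 = F1 ∪ {inpos(b), inpos(e), inpos(f), near(a,a), near(b,b), near(e,e), near(f,f)}  (19 atoms)
goal ⊆ F2  ⇒  h_max = 2

2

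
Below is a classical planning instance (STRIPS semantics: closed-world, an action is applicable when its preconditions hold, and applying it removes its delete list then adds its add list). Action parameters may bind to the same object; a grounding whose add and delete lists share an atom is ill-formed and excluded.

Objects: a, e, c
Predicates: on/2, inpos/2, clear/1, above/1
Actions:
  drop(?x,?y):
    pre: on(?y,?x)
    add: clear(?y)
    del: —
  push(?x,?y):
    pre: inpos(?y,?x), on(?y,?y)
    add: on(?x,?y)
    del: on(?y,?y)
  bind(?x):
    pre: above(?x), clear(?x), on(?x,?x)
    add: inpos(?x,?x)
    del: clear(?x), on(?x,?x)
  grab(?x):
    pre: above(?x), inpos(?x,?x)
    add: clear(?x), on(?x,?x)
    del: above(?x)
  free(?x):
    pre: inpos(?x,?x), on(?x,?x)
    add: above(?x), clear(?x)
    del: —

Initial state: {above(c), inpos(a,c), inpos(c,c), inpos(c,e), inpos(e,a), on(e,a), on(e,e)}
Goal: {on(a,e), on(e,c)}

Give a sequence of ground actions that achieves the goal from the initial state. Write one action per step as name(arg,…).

push(a,e); grab(c); push(e,c)

1. push(a,e)  →  {above(c), inpos(a,c), inpos(c,c), inpos(c,e), inpos(e,a), on(a,e), on(e,a)}
2. grab(c)  →  {clear(c), inpos(a,c), inpos(c,c), inpos(c,e), inpos(e,a), on(a,e), on(c,c), on(e,a)}
3. push(e,c)  →  {clear(c), inpos(a,c), inpos(c,c), inpos(c,e), inpos(e,a), on(a,e), on(e,a), on(e,c)}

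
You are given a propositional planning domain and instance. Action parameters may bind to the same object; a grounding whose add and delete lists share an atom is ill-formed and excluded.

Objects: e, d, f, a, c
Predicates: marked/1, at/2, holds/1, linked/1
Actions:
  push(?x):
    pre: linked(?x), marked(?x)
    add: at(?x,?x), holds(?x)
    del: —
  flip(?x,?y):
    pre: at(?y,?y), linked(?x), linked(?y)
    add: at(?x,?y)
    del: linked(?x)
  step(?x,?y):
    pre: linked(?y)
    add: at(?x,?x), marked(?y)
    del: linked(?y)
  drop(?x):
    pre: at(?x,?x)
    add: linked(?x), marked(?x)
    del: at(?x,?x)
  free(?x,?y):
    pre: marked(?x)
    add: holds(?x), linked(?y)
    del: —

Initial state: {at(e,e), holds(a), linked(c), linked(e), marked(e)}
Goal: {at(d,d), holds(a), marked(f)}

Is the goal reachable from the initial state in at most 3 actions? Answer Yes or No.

Yes

1. free(e,f)  →  {at(e,e), holds(a), holds(e), linked(c), linked(e), linked(f), marked(e)}
2. step(d,f)  →  {at(d,d), at(e,e), holds(a), holds(e), linked(c), linked(e), marked(e), marked(f)}
optimal plan length = 2; 2 ≤ 3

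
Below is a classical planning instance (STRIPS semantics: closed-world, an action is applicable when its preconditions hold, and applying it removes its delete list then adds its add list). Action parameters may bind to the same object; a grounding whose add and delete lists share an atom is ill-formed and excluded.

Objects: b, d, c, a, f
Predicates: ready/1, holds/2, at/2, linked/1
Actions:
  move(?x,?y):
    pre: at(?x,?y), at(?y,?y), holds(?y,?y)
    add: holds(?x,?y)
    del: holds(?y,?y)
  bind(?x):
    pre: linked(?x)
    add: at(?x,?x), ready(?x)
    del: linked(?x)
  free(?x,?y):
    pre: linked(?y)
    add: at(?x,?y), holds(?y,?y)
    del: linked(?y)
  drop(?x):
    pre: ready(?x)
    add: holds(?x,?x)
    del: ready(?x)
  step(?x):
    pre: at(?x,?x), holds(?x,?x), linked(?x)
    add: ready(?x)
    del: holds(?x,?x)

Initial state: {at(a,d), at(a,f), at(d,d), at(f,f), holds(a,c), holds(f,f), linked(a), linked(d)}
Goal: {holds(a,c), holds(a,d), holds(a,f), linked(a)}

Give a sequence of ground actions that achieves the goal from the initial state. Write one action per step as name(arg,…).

1. move(a,f)  →  {at(a,d), at(a,f), at(d,d), at(f,f), holds(a,c), holds(a,f), linked(a), linked(d)}
2. free(b,d)  →  {at(a,d), at(a,f), at(b,d), at(d,d), at(f,f), holds(a,c), holds(a,f), holds(d,d), linked(a)}
3. move(a,d)  →  {at(a,d), at(a,f), at(b,d), at(d,d), at(f,f), holds(a,c), holds(a,d), holds(a,f), linked(a)}

move(a,f); free(b,d); move(a,d)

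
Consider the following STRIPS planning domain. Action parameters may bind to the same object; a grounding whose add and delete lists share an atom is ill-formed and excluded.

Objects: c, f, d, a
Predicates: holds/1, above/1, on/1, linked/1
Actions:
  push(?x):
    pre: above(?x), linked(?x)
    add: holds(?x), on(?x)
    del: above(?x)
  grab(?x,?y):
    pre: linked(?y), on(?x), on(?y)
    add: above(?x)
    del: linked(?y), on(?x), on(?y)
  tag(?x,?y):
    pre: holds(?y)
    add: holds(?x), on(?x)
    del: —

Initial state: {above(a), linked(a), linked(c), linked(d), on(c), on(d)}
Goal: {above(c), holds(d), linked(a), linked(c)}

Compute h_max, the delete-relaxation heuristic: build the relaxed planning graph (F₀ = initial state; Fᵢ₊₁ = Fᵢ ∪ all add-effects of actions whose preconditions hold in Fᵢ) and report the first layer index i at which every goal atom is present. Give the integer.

F0 = init (6 atoms)
F1 = F0 ∪ {above(c), above(d), holds(a), on(a)}  (10 atoms)
F2 = F1 ∪ {holds(c), holds(d), holds(f), on(f)}  (14 atoms)
goal ⊆ F2  ⇒  h_max = 2

2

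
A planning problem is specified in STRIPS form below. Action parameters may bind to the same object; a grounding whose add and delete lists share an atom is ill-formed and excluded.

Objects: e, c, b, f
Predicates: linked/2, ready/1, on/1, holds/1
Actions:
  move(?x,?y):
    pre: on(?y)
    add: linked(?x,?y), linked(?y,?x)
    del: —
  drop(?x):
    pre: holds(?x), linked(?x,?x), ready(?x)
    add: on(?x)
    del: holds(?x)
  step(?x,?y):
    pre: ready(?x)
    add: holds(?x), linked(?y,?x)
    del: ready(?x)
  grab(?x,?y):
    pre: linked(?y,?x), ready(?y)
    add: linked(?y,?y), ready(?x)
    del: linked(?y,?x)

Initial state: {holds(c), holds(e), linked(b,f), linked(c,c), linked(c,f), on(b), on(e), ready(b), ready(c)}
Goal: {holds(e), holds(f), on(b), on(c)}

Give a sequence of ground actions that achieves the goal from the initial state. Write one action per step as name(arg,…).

1. drop(c)  →  {holds(e), linked(b,f), linked(c,c), linked(c,f), on(b), on(c), on(e), ready(b), ready(c)}
2. grab(f,c)  →  {holds(e), linked(b,f), linked(c,c), on(b), on(c), on(e), ready(b), ready(c), ready(f)}
3. step(f,e)  →  {holds(e), holds(f), linked(b,f), linked(c,c), linked(e,f), on(b), on(c), on(e), ready(b), ready(c)}

drop(c); grab(f,c); step(f,e)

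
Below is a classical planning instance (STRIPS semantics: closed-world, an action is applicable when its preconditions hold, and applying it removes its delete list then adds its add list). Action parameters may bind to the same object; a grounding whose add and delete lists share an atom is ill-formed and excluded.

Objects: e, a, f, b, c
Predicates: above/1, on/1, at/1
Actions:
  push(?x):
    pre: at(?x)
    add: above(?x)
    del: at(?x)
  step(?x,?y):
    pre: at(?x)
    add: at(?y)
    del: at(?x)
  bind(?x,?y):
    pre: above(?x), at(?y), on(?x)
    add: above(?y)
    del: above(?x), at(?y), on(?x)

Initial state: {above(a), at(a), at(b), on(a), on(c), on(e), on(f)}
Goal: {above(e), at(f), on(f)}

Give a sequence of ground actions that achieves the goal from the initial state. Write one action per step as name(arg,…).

1. step(a,e)  →  {above(a), at(b), at(e), on(a), on(c), on(e), on(f)}
2. push(e)  →  {above(a), above(e), at(b), on(a), on(c), on(e), on(f)}
3. step(b,f)  →  {above(a), above(e), at(f), on(a), on(c), on(e), on(f)}

step(a,e); push(e); step(b,f)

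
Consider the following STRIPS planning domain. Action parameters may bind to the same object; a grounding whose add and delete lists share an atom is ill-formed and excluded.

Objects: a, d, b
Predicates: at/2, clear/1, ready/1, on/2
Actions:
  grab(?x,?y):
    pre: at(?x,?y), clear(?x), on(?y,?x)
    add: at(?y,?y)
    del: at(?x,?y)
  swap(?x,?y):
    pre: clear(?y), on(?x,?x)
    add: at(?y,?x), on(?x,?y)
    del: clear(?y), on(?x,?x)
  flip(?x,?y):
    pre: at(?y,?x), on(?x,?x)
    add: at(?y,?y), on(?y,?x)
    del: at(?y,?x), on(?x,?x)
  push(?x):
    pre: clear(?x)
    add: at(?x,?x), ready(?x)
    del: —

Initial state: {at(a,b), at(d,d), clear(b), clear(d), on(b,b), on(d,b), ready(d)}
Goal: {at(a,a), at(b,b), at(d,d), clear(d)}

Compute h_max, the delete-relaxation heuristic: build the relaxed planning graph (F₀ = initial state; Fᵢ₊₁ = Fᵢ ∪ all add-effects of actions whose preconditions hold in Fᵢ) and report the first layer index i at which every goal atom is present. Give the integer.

F0 = init (7 atoms)
F1 = F0 ∪ {at(a,a), at(b,b), at(d,b), on(a,b), on(b,d), ready(b)}  (13 atoms)
goal ⊆ F1  ⇒  h_max = 1

1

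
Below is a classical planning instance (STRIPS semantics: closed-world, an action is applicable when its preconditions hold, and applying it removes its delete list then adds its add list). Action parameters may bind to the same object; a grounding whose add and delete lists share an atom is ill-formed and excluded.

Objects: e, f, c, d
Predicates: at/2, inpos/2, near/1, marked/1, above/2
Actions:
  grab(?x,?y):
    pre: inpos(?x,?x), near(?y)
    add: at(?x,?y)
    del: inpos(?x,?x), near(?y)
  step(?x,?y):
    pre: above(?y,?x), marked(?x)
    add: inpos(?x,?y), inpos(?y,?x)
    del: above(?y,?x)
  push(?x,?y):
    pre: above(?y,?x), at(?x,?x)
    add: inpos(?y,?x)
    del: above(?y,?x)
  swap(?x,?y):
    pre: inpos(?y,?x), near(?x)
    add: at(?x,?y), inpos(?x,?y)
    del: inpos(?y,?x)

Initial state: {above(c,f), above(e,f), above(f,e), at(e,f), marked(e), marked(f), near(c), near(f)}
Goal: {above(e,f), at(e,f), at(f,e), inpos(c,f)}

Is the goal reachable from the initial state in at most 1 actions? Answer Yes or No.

1. step(e,f)  →  {above(c,f), above(e,f), at(e,f), inpos(e,f), inpos(f,e), marked(e), marked(f), near(c), near(f)}
2. step(f,c)  →  {above(e,f), at(e,f), inpos(c,f), inpos(e,f), inpos(f,c), inpos(f,e), marked(e), marked(f), near(c), near(f)}
3. swap(f,e)  →  {above(e,f), at(e,f), at(f,e), inpos(c,f), inpos(f,c), inpos(f,e), marked(e), marked(f), near(c), near(f)}
optimal plan length = 3; 3 > 1

No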